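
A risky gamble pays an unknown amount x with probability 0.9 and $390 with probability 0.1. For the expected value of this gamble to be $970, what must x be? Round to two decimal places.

x = $1,034.44

0.9·x + 0.1·390 = 970
0.9·x = 970 − 39 = 931
x = 931 / 0.9 = 1034.4444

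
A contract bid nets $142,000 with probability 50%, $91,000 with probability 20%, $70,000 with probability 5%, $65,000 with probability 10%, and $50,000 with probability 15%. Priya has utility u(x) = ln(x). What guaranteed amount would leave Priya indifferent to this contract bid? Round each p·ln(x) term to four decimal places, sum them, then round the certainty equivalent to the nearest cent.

$99,160.99

E[u] = 0.5·ln(142000) + 0.2·ln(91000) + 0.05·ln(70000) + 0.1·ln(65000) + 0.15·ln(50000) = 5.9318 + 2.2837 + 0.5578 + 1.1082 + 1.6230 = 11.5045
CE = e^11.5045 ≈ 99160.99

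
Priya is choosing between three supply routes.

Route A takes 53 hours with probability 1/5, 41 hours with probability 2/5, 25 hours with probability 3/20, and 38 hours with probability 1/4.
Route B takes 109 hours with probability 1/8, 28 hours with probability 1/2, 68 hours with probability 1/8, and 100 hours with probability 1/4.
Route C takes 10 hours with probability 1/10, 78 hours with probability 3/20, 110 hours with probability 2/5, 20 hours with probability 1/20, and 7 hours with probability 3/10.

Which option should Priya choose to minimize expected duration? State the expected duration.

Route A (40.25 hours)

Route A = 1/5 × 53 + 2/5 × 41 + 3/20 × 25 + 1/4 × 38 = 10.6 + 16.4 + 3.75 + 9.5 = 40.25
Route B = 1/8 × 109 + 1/2 × 28 + 1/8 × 68 + 1/4 × 100 = 13.625 + 14 + 8.5 + 25 = 61.125
Route C = 1/10 × 10 + 3/20 × 78 + 2/5 × 110 + 1/20 × 20 + 3/10 × 7 = 1 + 11.7 + 44 + 1 + 2.1 = 59.8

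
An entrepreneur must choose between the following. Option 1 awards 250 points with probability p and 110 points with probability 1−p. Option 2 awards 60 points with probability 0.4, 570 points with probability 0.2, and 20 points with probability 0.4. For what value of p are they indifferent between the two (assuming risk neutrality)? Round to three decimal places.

EV(Option 2) = 0.4 × 60 + 0.2 × 570 + 0.4 × 20 = 24 + 114 + 8 = 146
p·250 + (1−p)·110 = 146
140p + 110 = 146
p = (146 − 110) / 140

p = 0.257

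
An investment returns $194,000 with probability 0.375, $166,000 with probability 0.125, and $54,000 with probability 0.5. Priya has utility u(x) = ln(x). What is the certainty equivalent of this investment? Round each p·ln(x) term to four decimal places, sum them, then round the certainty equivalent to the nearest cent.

E[u] = 0.375·ln(194000) + 0.125·ln(166000) + 0.5·ln(54000) = 4.5659 + 1.5025 + 5.4484 = 11.5168
CE = e^11.5168 ≈ 100388.21

$100,388.21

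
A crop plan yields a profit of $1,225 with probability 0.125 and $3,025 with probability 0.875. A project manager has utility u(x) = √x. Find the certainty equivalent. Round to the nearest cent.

$2,756.25

E[u] = 0.125·√1225 + 0.875·√3025 = 0.125·35 + 0.875·55 = 52.5
CE = (52.5)² = 2756.25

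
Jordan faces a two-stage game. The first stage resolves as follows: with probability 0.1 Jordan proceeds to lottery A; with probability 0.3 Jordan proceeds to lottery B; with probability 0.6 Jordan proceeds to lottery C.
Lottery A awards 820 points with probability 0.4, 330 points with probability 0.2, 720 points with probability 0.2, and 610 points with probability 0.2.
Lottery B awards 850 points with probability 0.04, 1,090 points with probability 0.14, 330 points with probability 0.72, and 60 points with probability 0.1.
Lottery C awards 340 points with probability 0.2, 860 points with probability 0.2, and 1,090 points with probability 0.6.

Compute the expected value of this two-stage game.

731.46 points

EV(A) = 0.4 × 820 + 0.2 × 330 + 0.2 × 720 + 0.2 × 610 = 328 + 66 + 144 + 122 = 660
EV(B) = 0.04 × 850 + 0.14 × 1090 + 0.72 × 330 + 0.1 × 60 = 34 + 152.6 + 237.6 + 6 = 430.2
EV(C) = 0.2 × 340 + 0.2 × 860 + 0.6 × 1090 = 68 + 172 + 654 = 894
Overall = 0.1 × 660 + 0.3 × 430.2 + 0.6 × 894 = 66 + 129.06 + 536.4 = 731.46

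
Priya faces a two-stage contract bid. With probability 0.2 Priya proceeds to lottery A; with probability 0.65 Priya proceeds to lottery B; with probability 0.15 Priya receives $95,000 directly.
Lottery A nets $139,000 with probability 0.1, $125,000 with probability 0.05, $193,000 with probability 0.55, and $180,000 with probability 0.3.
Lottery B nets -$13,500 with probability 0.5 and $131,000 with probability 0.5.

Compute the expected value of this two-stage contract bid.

$88,497.50

EV(A) = 0.1 × 139000 + 0.05 × 125000 + 0.55 × 193000 + 0.3 × 180000 = 13900 + 6250 + 106150 + 54000 = 180300
EV(B) = 0.5 × (-13500) + 0.5 × 131000 = -6750 + 65500 = 58750
Branch C: 95000 (certain)
Overall = 0.2 × 180300 + 0.65 × 58750 + 0.15 × 95000 = 36060 + 38187.5 + 14250 = 88497.5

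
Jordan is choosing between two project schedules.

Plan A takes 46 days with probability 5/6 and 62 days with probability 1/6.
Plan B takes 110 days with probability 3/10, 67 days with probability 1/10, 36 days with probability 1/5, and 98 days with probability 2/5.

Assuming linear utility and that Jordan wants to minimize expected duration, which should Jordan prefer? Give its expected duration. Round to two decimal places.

Plan A = 5/6 × 46 + 1/6 × 62 = 38.3333 + 10.3333 = 48.6667
Plan B = 3/10 × 110 + 1/10 × 67 + 1/5 × 36 + 2/5 × 98 = 33 + 6.7 + 7.2 + 39.2 = 86.1

Plan A (48.67 days)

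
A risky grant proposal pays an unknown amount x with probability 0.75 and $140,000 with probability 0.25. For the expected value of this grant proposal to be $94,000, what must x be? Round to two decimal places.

0.75·x + 0.25·140000 = 94000
0.75·x = 94000 − 35000 = 59000
x = 59000 / 0.75 = 78666.6667

x = $78,666.67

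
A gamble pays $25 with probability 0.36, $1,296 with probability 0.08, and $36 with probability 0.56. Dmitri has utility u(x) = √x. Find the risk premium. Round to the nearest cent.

E[u] = 0.36·√25 + 0.08·√1296 + 0.56·√36 = 0.36·5 + 0.08·36 + 0.56·6 = 8.04
CE = (8.04)² = 64.6416
Risk premium = EV − CE = 132.84 − 64.6416 = 68.1984

$68.20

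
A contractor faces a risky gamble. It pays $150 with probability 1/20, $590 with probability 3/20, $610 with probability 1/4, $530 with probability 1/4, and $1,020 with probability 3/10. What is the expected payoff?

$687

EV = 1/20 × 150 + 3/20 × 590 + 1/4 × 610 + 1/4 × 530 + 3/10 × 1020 = 7.5 + 88.5 + 152.5 + 132.5 + 306 = 687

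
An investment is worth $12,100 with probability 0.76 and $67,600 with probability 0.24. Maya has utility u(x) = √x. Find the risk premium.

$4,104

E[u] = 0.76·√12100 + 0.24·√67600 = 0.76·110 + 0.24·260 = 146
CE = (146)² = 21316
Risk premium = EV − CE = 25420 − 21316 = 4104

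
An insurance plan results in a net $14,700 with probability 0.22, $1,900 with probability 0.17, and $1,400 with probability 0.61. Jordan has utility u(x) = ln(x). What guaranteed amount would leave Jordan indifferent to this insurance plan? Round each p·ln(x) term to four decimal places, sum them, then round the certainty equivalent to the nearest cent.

$2,473.53

E[u] = 0.22·ln(14700) + 0.17·ln(1900) + 0.61·ln(1400) = 2.1110 + 1.2834 + 4.4190 = 7.8134
CE = e^7.8134 ≈ 2473.53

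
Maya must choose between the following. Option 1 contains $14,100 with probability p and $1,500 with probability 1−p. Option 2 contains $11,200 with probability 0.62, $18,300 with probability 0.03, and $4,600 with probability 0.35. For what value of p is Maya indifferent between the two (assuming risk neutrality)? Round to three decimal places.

EV(Option 2) = 0.62 × 11200 + 0.03 × 18300 + 0.35 × 4600 = 6944 + 549 + 1610 = 9103
p·14100 + (1−p)·1500 = 9103
12600p + 1500 = 9103
p = (9103 − 1500) / 12600

p = 0.603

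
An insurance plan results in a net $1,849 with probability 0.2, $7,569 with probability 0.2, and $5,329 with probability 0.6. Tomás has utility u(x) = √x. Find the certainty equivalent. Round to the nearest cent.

$4,872.04

E[u] = 0.2·√1849 + 0.2·√7569 + 0.6·√5329 = 0.2·43 + 0.2·87 + 0.6·73 = 69.8
CE = (69.8)² = 4872.04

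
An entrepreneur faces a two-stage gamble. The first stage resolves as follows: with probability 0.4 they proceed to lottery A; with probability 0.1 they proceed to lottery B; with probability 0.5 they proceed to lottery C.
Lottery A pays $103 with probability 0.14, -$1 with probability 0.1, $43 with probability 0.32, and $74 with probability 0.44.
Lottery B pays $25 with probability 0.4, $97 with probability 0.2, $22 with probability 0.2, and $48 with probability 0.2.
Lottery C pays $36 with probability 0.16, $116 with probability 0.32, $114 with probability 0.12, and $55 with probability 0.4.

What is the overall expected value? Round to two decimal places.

EV(A) = 0.14 × 103 + 0.1 × (-1) + 0.32 × 43 + 0.44 × 74 = 14.42 − 0.1 + 13.76 + 32.56 = 60.64
EV(B) = 0.4 × 25 + 0.2 × 97 + 0.2 × 22 + 0.2 × 48 = 10 + 19.4 + 4.4 + 9.6 = 43.4
EV(C) = 0.16 × 36 + 0.32 × 116 + 0.12 × 114 + 0.4 × 55 = 5.76 + 37.12 + 13.68 + 22 = 78.56
Overall = 0.4 × 60.64 + 0.1 × 43.4 + 0.5 × 78.56 = 24.256 + 4.34 + 39.28 = 67.876

$67.88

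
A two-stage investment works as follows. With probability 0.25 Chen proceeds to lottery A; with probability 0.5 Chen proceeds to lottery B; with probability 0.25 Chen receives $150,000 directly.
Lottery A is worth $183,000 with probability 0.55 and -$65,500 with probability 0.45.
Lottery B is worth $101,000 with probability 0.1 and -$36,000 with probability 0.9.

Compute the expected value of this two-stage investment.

EV(A) = 0.55 × 183000 + 0.45 × (-65500) = 100650 − 29475 = 71175
EV(B) = 0.1 × 101000 + 0.9 × (-36000) = 10100 − 32400 = -22300
Branch C: 150000 (certain)
Overall = 0.25 × 71175 + 0.5 × (-22300) + 0.25 × 150000 = 17793.75 − 11150 + 37500 = 44143.75

$44,143.75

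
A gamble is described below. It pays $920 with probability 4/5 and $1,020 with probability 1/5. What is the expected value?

EV = 4/5 × 920 + 1/5 × 1020 = 736 + 204 = 940

$940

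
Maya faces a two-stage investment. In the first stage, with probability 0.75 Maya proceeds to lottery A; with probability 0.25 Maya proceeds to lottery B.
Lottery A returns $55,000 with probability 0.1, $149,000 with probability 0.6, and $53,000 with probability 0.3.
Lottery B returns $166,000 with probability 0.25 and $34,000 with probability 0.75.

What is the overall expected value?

$99,850

EV(A) = 0.1 × 55000 + 0.6 × 149000 + 0.3 × 53000 = 5500 + 89400 + 15900 = 110800
EV(B) = 0.25 × 166000 + 0.75 × 34000 = 41500 + 25500 = 67000
Overall = 0.75 × 110800 + 0.25 × 67000 = 83100 + 16750 = 99850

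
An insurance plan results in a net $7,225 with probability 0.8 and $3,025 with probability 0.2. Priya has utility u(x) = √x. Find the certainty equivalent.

$6,241

E[u] = 0.8·√7225 + 0.2·√3025 = 0.8·85 + 0.2·55 = 79
CE = (79)² = 6241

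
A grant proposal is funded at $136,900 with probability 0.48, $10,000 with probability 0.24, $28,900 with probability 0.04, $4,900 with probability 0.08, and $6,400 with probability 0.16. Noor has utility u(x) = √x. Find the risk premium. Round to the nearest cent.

E[u] = 0.48·√136900 + 0.24·√10000 + 0.04·√28900 + 0.08·√4900 + 0.16·√6400 = 0.48·370 + 0.24·100 + 0.04·170 + 0.08·70 + 0.16·80 = 226.8
CE = (226.8)² = 51438.24
Risk premium = EV − CE = 70684 − 51438.24 = 19245.76

$19,245.76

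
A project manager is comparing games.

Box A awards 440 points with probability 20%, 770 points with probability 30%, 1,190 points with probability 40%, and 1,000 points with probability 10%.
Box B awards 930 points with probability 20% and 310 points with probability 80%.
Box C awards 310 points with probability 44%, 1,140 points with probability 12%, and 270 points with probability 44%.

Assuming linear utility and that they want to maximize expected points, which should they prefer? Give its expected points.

Box A (895 points)

Box A = 0.2 × 440 + 0.3 × 770 + 0.4 × 1190 + 0.1 × 1000 = 88 + 231 + 476 + 100 = 895
Box B = 0.2 × 930 + 0.8 × 310 = 186 + 248 = 434
Box C = 0.44 × 310 + 0.12 × 1140 + 0.44 × 270 = 136.4 + 136.8 + 118.8 = 392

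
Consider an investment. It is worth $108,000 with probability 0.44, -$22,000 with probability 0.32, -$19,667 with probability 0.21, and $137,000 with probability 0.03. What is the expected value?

EV = 0.44 × 108000 + 0.32 × (-22000) + 0.21 × (-19667) + 0.03 × 137000 = 47520 − 7040 − 4130.07 + 4110 = 40459.93

$40,459.93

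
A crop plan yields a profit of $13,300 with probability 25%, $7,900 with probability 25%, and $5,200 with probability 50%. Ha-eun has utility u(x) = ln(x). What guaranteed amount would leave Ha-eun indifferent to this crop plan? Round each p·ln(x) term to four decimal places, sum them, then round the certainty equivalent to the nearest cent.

$7,301.24

E[u] = 0.25·ln(13300) + 0.25·ln(7900) + 0.5·ln(5200) = 2.3739 + 2.2437 + 4.2782 = 8.8958
CE = e^8.8958 ≈ 7301.24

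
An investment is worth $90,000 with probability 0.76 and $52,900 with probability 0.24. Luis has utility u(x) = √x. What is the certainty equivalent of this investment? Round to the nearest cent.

$80,202.24

E[u] = 0.76·√90000 + 0.24·√52900 = 0.76·300 + 0.24·230 = 283.2
CE = (283.2)² = 80202.24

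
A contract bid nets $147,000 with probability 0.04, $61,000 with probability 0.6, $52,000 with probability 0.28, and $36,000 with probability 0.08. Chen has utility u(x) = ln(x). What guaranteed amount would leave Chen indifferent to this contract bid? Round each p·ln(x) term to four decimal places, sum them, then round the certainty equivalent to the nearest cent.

$57,924.75

E[u] = 0.04·ln(147000) + 0.6·ln(61000) + 0.28·ln(52000) + 0.08·ln(36000) = 0.4759 + 6.6112 + 3.0405 + 0.8393 = 10.9669
CE = e^10.9669 ≈ 57924.75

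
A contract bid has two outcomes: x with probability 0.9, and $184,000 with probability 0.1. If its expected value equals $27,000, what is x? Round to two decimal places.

x = $9,555.56

0.9·x + 0.1·184000 = 27000
0.9·x = 27000 − 18400 = 8600
x = 8600 / 0.9 = 9555.5556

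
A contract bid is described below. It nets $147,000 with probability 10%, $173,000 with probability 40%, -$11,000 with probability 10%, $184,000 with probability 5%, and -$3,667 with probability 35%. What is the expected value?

$90,716.55

EV = 0.1 × 147000 + 0.4 × 173000 + 0.1 × (-11000) + 0.05 × 184000 + 0.35 × (-3667) = 14700 + 69200 − 1100 + 9200 − 1283.45 = 90716.55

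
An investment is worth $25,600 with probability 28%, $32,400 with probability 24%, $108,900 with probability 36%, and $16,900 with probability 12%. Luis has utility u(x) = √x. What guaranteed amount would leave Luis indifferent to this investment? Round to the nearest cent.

E[u] = 0.28·√25600 + 0.24·√32400 + 0.36·√108900 + 0.12·√16900 = 0.28·160 + 0.24·180 + 0.36·330 + 0.12·130 = 222.4
CE = (222.4)² = 49461.76

$49,461.76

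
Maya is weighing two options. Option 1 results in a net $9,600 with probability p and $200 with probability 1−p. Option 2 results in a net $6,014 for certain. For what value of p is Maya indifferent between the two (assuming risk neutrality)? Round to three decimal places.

p = 0.619

p·9600 + (1−p)·200 = 6014
9400p + 200 = 6014
p = (6014 − 200) / 9400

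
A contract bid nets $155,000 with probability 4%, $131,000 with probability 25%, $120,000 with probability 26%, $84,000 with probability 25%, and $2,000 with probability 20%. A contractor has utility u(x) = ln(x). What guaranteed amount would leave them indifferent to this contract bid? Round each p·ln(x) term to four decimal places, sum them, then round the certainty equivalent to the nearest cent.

$49,976.09

E[u] = 0.04·ln(155000) + 0.25·ln(131000) + 0.26·ln(120000) + 0.25·ln(84000) + 0.2·ln(2000) = 0.4780 + 2.9457 + 3.0408 + 2.8346 + 1.5202 = 10.8193
CE = e^10.8193 ≈ 49976.09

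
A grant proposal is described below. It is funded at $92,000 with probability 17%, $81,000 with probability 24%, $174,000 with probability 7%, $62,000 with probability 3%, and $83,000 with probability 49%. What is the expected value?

$89,790

EV = 0.17 × 92000 + 0.24 × 81000 + 0.07 × 174000 + 0.03 × 62000 + 0.49 × 83000 = 15640 + 19440 + 12180 + 1860 + 40670 = 89790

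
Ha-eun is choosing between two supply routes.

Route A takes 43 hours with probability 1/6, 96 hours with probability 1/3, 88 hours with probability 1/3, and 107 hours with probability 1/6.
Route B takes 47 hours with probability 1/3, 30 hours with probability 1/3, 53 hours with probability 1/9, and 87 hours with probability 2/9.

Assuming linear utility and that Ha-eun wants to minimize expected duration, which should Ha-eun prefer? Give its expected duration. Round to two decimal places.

Route B (50.89 hours)

Route A = 1/6 × 43 + 1/3 × 96 + 1/3 × 88 + 1/6 × 107 = 7.1667 + 32 + 29.3333 + 17.8333 = 86.3333
Route B = 1/3 × 47 + 1/3 × 30 + 1/9 × 53 + 2/9 × 87 = 15.6667 + 10 + 5.8889 + 19.3333 = 50.8889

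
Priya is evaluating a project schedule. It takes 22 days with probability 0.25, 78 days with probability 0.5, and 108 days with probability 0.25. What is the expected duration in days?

EV = 0.25 × 22 + 0.5 × 78 + 0.25 × 108 = 5.5 + 39 + 27 = 71.5

71.5 days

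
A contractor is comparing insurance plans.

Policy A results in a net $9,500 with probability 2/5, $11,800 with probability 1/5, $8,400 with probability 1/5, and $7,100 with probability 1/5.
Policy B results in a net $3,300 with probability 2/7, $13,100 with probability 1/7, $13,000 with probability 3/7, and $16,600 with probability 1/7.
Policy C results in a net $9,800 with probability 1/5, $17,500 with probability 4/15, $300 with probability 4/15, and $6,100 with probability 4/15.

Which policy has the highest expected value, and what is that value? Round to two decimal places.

Policy A = 2/5 × 9500 + 1/5 × 11800 + 1/5 × 8400 + 1/5 × 7100 = 3800 + 2360 + 1680 + 1420 = 9260
Policy B = 2/7 × 3300 + 1/7 × 13100 + 3/7 × 13000 + 1/7 × 16600 = 942.8571 + 1871.4286 + 5571.4286 + 2371.4286 = 10757.1429
Policy C = 1/5 × 9800 + 4/15 × 17500 + 4/15 × 300 + 4/15 × 6100 = 1960 + 4666.6667 + 80 + 1626.6667 = 8333.3333

Policy B ($10,757.14)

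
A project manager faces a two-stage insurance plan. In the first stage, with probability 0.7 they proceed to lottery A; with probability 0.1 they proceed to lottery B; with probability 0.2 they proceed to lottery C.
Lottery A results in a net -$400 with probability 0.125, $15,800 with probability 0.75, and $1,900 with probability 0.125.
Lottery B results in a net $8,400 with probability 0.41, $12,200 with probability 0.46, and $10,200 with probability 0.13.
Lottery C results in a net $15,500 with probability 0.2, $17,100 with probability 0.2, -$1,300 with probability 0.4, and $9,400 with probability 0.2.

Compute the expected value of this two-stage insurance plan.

$11,040.45

EV(A) = 0.125 × (-400) + 0.75 × 15800 + 0.125 × 1900 = -50 + 11850 + 237.5 = 12037.5
EV(B) = 0.41 × 8400 + 0.46 × 12200 + 0.13 × 10200 = 3444 + 5612 + 1326 = 10382
EV(C) = 0.2 × 15500 + 0.2 × 17100 + 0.4 × (-1300) + 0.2 × 9400 = 3100 + 3420 − 520 + 1880 = 7880
Overall = 0.7 × 12037.5 + 0.1 × 10382 + 0.2 × 7880 = 8426.25 + 1038.2 + 1576 = 11040.45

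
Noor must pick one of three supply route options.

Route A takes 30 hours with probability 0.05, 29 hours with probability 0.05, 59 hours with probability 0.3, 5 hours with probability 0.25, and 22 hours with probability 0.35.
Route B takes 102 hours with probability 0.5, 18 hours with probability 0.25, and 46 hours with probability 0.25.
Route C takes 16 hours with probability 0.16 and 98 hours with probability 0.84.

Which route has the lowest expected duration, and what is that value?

Route A = 0.05 × 30 + 0.05 × 29 + 0.3 × 59 + 0.25 × 5 + 0.35 × 22 = 1.5 + 1.45 + 17.7 + 1.25 + 7.7 = 29.6
Route B = 0.5 × 102 + 0.25 × 18 + 0.25 × 46 = 51 + 4.5 + 11.5 = 67
Route C = 0.16 × 16 + 0.84 × 98 = 2.56 + 82.32 = 84.88

Route A (29.6 hours)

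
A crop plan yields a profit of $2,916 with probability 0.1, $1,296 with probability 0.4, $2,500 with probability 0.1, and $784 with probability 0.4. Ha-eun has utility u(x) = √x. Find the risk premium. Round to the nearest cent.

E[u] = 0.1·√2916 + 0.4·√1296 + 0.1·√2500 + 0.4·√784 = 0.1·54 + 0.4·36 + 0.1·50 + 0.4·28 = 36
CE = (36)² = 1296
Risk premium = EV − CE = 1373.6 − 1296 = 77.6

$77.60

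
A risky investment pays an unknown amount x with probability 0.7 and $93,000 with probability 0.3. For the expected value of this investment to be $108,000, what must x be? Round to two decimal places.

x = $114,428.57

0.7·x + 0.3·93000 = 108000
0.7·x = 108000 − 27900 = 80100
x = 80100 / 0.7 = 114428.5714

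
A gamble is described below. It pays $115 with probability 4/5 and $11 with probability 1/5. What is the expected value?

$94.20

EV = 4/5 × 115 + 1/5 × 11 = 92 + 2.2 = 94.2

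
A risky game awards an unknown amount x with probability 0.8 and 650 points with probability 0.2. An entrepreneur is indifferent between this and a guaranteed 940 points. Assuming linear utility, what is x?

x = 1012.5 points

0.8·x + 0.2·650 = 940
0.8·x = 940 − 130 = 810
x = 810 / 0.8 = 1012.5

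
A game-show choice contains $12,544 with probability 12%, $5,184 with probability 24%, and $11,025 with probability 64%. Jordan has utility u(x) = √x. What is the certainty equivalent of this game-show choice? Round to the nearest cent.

E[u] = 0.12·√12544 + 0.24·√5184 + 0.64·√11025 = 0.12·112 + 0.24·72 + 0.64·105 = 97.92
CE = (97.92)² = 9588.3264

$9,588.33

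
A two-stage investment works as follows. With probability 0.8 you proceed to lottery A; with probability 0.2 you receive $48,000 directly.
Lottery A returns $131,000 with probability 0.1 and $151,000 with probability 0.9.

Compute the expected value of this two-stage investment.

$128,800

EV(A) = 0.1 × 131000 + 0.9 × 151000 = 13100 + 135900 = 149000
Branch B: 48000 (certain)
Overall = 0.8 × 149000 + 0.2 × 48000 = 119200 + 9600 = 128800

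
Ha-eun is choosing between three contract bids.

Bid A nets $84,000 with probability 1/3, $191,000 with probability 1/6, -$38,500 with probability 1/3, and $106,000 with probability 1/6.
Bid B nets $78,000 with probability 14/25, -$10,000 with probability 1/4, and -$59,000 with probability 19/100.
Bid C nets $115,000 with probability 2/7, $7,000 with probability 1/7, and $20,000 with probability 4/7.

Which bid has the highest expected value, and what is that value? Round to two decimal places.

Bid A = 1/3 × 84000 + 1/6 × 191000 + 1/3 × (-38500) + 1/6 × 106000 = 28000 + 31833.3333 − 12833.3333 + 17666.6667 = 64666.6667
Bid B = 14/25 × 78000 + 1/4 × (-10000) + 19/100 × (-59000) = 43680 − 2500 − 11210 = 29970
Bid C = 2/7 × 115000 + 1/7 × 7000 + 4/7 × 20000 = 32857.1429 + 1000 + 11428.5714 = 45285.7143

Bid A ($64,666.67)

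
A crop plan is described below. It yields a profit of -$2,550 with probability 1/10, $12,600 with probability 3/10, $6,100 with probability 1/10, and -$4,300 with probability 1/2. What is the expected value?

EV = 1/10 × (-2550) + 3/10 × 12600 + 1/10 × 6100 + 1/2 × (-4300) = -255 + 3780 + 610 − 2150 = 1985

$1,985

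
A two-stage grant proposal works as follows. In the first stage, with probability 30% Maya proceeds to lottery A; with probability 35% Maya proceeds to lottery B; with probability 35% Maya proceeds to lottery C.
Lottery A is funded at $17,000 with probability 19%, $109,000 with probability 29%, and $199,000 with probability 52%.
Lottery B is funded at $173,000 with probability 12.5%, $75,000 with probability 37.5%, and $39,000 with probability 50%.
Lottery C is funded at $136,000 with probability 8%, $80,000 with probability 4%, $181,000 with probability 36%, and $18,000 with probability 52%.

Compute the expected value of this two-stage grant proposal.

$96,743.50

EV(A) = 0.19 × 17000 + 0.29 × 109000 + 0.52 × 199000 = 3230 + 31610 + 103480 = 138320
EV(B) = 0.125 × 173000 + 0.375 × 75000 + 0.5 × 39000 = 21625 + 28125 + 19500 = 69250
EV(C) = 0.08 × 136000 + 0.04 × 80000 + 0.36 × 181000 + 0.52 × 18000 = 10880 + 3200 + 65160 + 9360 = 88600
Overall = 0.3 × 138320 + 0.35 × 69250 + 0.35 × 88600 = 41496 + 24237.5 + 31010 = 96743.5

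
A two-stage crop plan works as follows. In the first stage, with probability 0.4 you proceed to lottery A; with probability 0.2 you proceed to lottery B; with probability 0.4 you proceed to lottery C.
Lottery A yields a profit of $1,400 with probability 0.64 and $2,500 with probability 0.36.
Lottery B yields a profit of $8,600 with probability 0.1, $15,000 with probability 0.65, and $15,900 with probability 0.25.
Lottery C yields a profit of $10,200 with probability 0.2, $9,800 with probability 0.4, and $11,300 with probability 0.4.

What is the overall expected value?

$7,827.40

EV(A) = 0.64 × 1400 + 0.36 × 2500 = 896 + 900 = 1796
EV(B) = 0.1 × 8600 + 0.65 × 15000 + 0.25 × 15900 = 860 + 9750 + 3975 = 14585
EV(C) = 0.2 × 10200 + 0.4 × 9800 + 0.4 × 11300 = 2040 + 3920 + 4520 = 10480
Overall = 0.4 × 1796 + 0.2 × 14585 + 0.4 × 10480 = 718.4 + 2917 + 4192 = 7827.4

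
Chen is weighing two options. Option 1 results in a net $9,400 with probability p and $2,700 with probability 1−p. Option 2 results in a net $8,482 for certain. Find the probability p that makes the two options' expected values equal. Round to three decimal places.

p = 0.863

p·9400 + (1−p)·2700 = 8482
6700p + 2700 = 8482
p = (8482 − 2700) / 6700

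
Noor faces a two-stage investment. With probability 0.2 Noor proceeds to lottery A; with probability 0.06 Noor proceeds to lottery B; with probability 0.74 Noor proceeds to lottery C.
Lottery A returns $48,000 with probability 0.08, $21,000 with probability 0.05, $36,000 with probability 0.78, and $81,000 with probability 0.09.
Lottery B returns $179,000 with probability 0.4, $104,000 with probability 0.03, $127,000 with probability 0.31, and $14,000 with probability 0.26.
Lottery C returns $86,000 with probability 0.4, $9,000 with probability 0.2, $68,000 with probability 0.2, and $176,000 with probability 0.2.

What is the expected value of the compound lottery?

$78,015.80

EV(A) = 0.08 × 48000 + 0.05 × 21000 + 0.78 × 36000 + 0.09 × 81000 = 3840 + 1050 + 28080 + 7290 = 40260
EV(B) = 0.4 × 179000 + 0.03 × 104000 + 0.31 × 127000 + 0.26 × 14000 = 71600 + 3120 + 39370 + 3640 = 117730
EV(C) = 0.4 × 86000 + 0.2 × 9000 + 0.2 × 68000 + 0.2 × 176000 = 34400 + 1800 + 13600 + 35200 = 85000
Overall = 0.2 × 40260 + 0.06 × 117730 + 0.74 × 85000 = 8052 + 7063.8 + 62900 = 78015.8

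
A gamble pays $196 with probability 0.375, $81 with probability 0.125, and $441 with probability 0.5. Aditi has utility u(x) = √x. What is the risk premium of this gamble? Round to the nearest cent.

E[u] = 0.375·√196 + 0.125·√81 + 0.5·√441 = 0.375·14 + 0.125·9 + 0.5·21 = 16.875
CE = (16.875)² = 284.765625
Risk premium = EV − CE = 304.125 − 284.765625 = 19.359375

$19.36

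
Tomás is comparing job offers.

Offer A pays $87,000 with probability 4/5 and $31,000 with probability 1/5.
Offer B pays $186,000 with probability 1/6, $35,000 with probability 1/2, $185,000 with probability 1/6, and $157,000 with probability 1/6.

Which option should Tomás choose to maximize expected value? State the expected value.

Offer A = 4/5 × 87000 + 1/5 × 31000 = 69600 + 6200 = 75800
Offer B = 1/6 × 186000 + 1/2 × 35000 + 1/6 × 185000 + 1/6 × 157000 = 31000 + 17500 + 30833.3333 + 26166.6667 = 105500

Offer B ($105,500)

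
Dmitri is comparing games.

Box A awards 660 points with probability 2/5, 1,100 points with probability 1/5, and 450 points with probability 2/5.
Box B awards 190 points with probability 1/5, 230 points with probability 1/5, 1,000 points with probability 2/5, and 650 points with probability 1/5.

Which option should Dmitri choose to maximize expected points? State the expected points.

Box A (664 points)

Box A = 2/5 × 660 + 1/5 × 1100 + 2/5 × 450 = 264 + 220 + 180 = 664
Box B = 1/5 × 190 + 1/5 × 230 + 2/5 × 1000 + 1/5 × 650 = 38 + 46 + 400 + 130 = 614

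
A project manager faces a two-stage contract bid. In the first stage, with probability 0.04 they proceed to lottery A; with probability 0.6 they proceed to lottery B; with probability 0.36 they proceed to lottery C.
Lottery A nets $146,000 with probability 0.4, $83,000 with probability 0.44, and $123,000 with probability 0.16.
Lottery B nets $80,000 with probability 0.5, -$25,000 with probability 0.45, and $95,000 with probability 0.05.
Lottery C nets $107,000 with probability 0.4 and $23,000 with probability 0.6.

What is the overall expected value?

$45,060

EV(A) = 0.4 × 146000 + 0.44 × 83000 + 0.16 × 123000 = 58400 + 36520 + 19680 = 114600
EV(B) = 0.5 × 80000 + 0.45 × (-25000) + 0.05 × 95000 = 40000 − 11250 + 4750 = 33500
EV(C) = 0.4 × 107000 + 0.6 × 23000 = 42800 + 13800 = 56600
Overall = 0.04 × 114600 + 0.6 × 33500 + 0.36 × 56600 = 4584 + 20100 + 20376 = 45060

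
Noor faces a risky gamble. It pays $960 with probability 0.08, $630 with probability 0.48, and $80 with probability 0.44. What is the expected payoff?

$414.40

EV = 0.08 × 960 + 0.48 × 630 + 0.44 × 80 = 76.8 + 302.4 + 35.2 = 414.4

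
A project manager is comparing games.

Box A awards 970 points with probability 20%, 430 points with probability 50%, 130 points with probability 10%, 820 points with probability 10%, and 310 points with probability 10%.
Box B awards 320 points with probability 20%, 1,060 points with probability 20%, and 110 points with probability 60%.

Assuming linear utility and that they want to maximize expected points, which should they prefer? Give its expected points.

Box A (535 points)

Box A = 0.2 × 970 + 0.5 × 430 + 0.1 × 130 + 0.1 × 820 + 0.1 × 310 = 194 + 215 + 13 + 82 + 31 = 535
Box B = 0.2 × 320 + 0.2 × 1060 + 0.6 × 110 = 64 + 212 + 66 = 342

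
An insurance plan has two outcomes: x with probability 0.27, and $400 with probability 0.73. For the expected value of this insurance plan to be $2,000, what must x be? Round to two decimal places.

0.27·x + 0.73·400 = 2000
0.27·x = 2000 − 292 = 1708
x = 1708 / 0.27 = 6325.9259

x = $6,325.93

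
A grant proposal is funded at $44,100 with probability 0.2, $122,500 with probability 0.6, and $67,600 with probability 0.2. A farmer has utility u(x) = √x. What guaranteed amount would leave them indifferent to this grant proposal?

$92,416

E[u] = 0.2·√44100 + 0.6·√122500 + 0.2·√67600 = 0.2·210 + 0.6·350 + 0.2·260 = 304
CE = (304)² = 92416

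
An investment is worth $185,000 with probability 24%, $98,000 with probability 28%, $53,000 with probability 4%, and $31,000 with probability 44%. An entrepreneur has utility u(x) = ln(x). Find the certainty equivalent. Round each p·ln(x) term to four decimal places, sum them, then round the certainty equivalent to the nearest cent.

E[u] = 0.24·ln(185000) + 0.28·ln(98000) + 0.04·ln(53000) + 0.44·ln(31000) = 2.9107 + 3.2180 + 0.4351 + 4.5504 = 11.1142
CE = e^11.1142 ≈ 67117.49

$67,117.49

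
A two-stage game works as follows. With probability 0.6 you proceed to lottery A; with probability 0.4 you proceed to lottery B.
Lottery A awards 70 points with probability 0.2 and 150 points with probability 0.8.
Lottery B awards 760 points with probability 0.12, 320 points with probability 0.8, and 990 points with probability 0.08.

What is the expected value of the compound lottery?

250.96 points

EV(A) = 0.2 × 70 + 0.8 × 150 = 14 + 120 = 134
EV(B) = 0.12 × 760 + 0.8 × 320 + 0.08 × 990 = 91.2 + 256 + 79.2 = 426.4
Overall = 0.6 × 134 + 0.4 × 426.4 = 80.4 + 170.56 = 250.96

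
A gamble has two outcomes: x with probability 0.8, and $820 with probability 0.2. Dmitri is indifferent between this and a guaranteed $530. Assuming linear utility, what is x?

x = $457.50

0.8·x + 0.2·820 = 530
0.8·x = 530 − 164 = 366
x = 366 / 0.8 = 457.5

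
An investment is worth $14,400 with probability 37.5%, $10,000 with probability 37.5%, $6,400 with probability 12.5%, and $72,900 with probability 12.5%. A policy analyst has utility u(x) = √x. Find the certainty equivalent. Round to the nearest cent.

E[u] = 0.375·√14400 + 0.375·√10000 + 0.125·√6400 + 0.125·√72900 = 0.375·120 + 0.375·100 + 0.125·80 + 0.125·270 = 126.25
CE = (126.25)² = 15939.0625

$15,939.06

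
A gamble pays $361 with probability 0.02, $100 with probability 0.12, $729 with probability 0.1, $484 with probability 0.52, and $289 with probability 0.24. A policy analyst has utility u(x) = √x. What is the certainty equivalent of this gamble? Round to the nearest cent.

$392.04

E[u] = 0.02·√361 + 0.12·√100 + 0.1·√729 + 0.52·√484 + 0.24·√289 = 0.02·19 + 0.12·10 + 0.1·27 + 0.52·22 + 0.24·17 = 19.8
CE = (19.8)² = 392.04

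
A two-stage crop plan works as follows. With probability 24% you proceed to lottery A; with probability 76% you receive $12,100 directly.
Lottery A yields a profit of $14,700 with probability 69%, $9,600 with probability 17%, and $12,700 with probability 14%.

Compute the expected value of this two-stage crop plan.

EV(A) = 0.69 × 14700 + 0.17 × 9600 + 0.14 × 12700 = 10143 + 1632 + 1778 = 13553
Branch B: 12100 (certain)
Overall = 0.24 × 13553 + 0.76 × 12100 = 3252.72 + 9196 = 12448.72

$12,448.72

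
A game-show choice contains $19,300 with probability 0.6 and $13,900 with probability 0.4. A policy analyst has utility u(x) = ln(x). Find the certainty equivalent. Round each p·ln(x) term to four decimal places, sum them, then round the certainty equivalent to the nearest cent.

$16,925.90

E[u] = 0.6·ln(19300) + 0.4·ln(13900) = 5.9207 + 3.8159 = 9.7366
CE = e^9.7366 ≈ 16925.90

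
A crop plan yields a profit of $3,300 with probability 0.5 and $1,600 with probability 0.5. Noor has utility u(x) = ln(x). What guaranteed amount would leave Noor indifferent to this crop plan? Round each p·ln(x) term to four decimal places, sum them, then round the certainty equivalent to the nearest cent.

E[u] = 0.5·ln(3300) + 0.5·ln(1600) = 4.0508 + 3.6889 = 7.7397
CE = e^7.7397 ≈ 2297.78

$2,297.78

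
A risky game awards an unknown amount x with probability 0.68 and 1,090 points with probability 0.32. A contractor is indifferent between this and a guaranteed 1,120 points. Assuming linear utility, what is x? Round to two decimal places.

0.68·x + 0.32·1090 = 1120
0.68·x = 1120 − 348.8 = 771.2
x = 771.2 / 0.68 = 1134.1176

x = 1134.12 points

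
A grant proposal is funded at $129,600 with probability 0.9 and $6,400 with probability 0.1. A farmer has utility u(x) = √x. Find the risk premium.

E[u] = 0.9·√129600 + 0.1·√6400 = 0.9·360 + 0.1·80 = 332
CE = (332)² = 110224
Risk premium = EV − CE = 117280 − 110224 = 7056

$7,056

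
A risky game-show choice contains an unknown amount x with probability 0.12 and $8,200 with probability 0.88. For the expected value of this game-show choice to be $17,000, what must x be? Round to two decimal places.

x = $81,533.33

0.12·x + 0.88·8200 = 17000
0.12·x = 17000 − 7216 = 9784
x = 9784 / 0.12 = 81533.3333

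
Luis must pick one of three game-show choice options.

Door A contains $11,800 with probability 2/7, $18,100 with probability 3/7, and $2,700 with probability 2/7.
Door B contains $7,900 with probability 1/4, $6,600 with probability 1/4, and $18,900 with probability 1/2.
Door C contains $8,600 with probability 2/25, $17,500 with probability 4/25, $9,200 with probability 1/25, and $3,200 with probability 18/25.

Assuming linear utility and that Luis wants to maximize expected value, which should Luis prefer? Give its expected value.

Door A = 2/7 × 11800 + 3/7 × 18100 + 2/7 × 2700 = 3371.4286 + 7757.1429 + 771.4286 = 11900
Door B = 1/4 × 7900 + 1/4 × 6600 + 1/2 × 18900 = 1975 + 1650 + 9450 = 13075
Door C = 2/25 × 8600 + 4/25 × 17500 + 1/25 × 9200 + 18/25 × 3200 = 688 + 2800 + 368 + 2304 = 6160

Door B ($13,075)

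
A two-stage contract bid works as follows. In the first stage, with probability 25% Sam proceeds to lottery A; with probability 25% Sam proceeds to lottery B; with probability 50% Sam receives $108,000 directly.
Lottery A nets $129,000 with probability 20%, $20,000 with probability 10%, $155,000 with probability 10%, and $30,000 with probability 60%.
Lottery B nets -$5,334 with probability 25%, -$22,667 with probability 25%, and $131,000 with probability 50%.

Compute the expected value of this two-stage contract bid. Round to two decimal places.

$83,949.94

EV(A) = 0.2 × 129000 + 0.1 × 20000 + 0.1 × 155000 + 0.6 × 30000 = 25800 + 2000 + 15500 + 18000 = 61300
EV(B) = 0.25 × (-5334) + 0.25 × (-22667) + 0.5 × 131000 = -1333.5 − 5666.75 + 65500 = 58499.75
Branch C: 108000 (certain)
Overall = 0.25 × 61300 + 0.25 × 58499.75 + 0.5 × 108000 = 15325 + 14624.9375 + 54000 = 83949.9375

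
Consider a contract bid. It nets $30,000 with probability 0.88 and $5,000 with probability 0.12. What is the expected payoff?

$27,000

EV = 0.88 × 30000 + 0.12 × 5000 = 26400 + 600 = 27000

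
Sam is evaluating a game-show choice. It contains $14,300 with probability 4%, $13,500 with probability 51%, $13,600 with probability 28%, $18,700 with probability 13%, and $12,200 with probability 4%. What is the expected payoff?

$14,184

EV = 0.04 × 14300 + 0.51 × 13500 + 0.28 × 13600 + 0.13 × 18700 + 0.04 × 12200 = 572 + 6885 + 3808 + 2431 + 488 = 14184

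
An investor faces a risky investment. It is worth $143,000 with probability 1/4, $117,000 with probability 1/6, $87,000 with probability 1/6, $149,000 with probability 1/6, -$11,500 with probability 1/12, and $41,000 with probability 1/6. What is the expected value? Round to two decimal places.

$100,458.33

EV = 1/4 × 143000 + 1/6 × 117000 + 1/6 × 87000 + 1/6 × 149000 + 1/12 × (-11500) + 1/6 × 41000 = 35750 + 19500 + 14500 + 24833.3333 − 958.3333 + 6833.3333 = 100458.3333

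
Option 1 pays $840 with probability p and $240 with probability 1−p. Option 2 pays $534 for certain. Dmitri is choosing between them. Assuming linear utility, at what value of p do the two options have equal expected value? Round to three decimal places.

p·840 + (1−p)·240 = 534
600p + 240 = 534
p = (534 − 240) / 600

p = 0.490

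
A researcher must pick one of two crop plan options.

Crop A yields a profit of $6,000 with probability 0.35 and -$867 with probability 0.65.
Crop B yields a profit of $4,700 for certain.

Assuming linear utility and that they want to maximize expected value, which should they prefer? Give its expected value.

Crop A = 0.35 × 6000 + 0.65 × (-867) = 2100 − 563.55 = 1536.45
Crop B: 4700 (certain)

Crop B ($4,700)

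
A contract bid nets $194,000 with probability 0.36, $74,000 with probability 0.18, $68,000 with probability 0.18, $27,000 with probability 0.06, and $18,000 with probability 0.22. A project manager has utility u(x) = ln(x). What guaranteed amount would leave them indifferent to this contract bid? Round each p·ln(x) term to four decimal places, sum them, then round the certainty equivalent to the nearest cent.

$71,111.19

E[u] = 0.36·ln(194000) + 0.18·ln(74000) + 0.18·ln(68000) + 0.06·ln(27000) + 0.22·ln(18000) = 4.3832 + 2.0181 + 2.0029 + 0.6122 + 2.1556 = 11.1720
CE = e^11.1720 ≈ 71111.19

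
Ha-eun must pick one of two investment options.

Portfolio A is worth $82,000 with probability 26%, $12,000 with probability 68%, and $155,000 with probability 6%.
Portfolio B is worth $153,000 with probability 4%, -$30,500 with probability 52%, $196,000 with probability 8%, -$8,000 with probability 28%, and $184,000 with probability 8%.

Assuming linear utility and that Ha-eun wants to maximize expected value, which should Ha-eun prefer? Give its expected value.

Portfolio A ($38,780)

Portfolio A = 0.26 × 82000 + 0.68 × 12000 + 0.06 × 155000 = 21320 + 8160 + 9300 = 38780
Portfolio B = 0.04 × 153000 + 0.52 × (-30500) + 0.08 × 196000 + 0.28 × (-8000) + 0.08 × 184000 = 6120 − 15860 + 15680 − 2240 + 14720 = 18420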